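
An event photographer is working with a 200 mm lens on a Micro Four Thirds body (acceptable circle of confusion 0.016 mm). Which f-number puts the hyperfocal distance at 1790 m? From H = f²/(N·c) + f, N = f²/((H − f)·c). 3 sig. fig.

Rearrange H = f²/(N·c) + f for N: N = f² / ((H − f)·c).
N = 200² / ((1790000 − 200) × 0.016) = 40000 / 28637 ≈ 1.40.

f/1.40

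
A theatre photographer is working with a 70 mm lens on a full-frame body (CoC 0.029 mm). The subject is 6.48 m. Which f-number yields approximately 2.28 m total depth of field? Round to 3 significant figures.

Write h = H − f = f²/(N·c). The thin-lens limits are Dn = s·h/(h + (s−f)) and Df = s·h/(h − (s−f)), so DoF = Df − Dn = 2·s·(s−f)·h / (h² − (s−f)²).
That is a quadratic in h: DoF·h² − 2·s·(s−f)·h − DoF·(s−f)² = 0 ⇒ h = (s−f)·(s + √(s² + DoF²)) / DoF = 6410 × (6480 + √(6480² + 2280²)) / 2280 = 6410 × (6480 + 6869.41) / 2280 ≈ 37531 mm.
Then N = f²/(c·h) = 70² / (0.029 × 37531) = 4900 / 1088.4 ≈ 4.50.

f/4.50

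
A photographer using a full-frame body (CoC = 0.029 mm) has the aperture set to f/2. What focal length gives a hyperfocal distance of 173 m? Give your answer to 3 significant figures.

100 mm

From H = f²/(N·c) + f, with f ≪ H: f ≈ √(H·N·c) = √(173000 × 2 × 0.029) = √10034 ≈ 100.2 mm.
The +f correction barely moves this — solving exactly, f² + N·c·f − N·c·H = 0 ⇒ f = (−N·c + √((N·c)² + 4·N·c·H))/2 = (−0.058 + √40136)/2 ≈ 100.14 mm, so f ≈ 100 mm.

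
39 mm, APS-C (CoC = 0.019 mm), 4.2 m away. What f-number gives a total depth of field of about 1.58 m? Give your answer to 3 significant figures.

f/3.50

Write h = H − f = f²/(N·c). The thin-lens limits are Dn = s·h/(h + (s−f)) and Df = s·h/(h − (s−f)), so DoF = Df − Dn = 2·s·(s−f)·h / (h² − (s−f)²).
That is a quadratic in h: DoF·h² − 2·s·(s−f)·h − DoF·(s−f)² = 0 ⇒ h = (s−f)·(s + √(s² + DoF²)) / DoF = 4161 × (4200 + √(4200² + 1580²)) / 1580 = 4161 × (4200 + 4487.36) / 1580 ≈ 22879 mm.
Then N = f²/(c·h) = 39² / (0.019 × 22879) = 1521 / 434.69 ≈ 3.50.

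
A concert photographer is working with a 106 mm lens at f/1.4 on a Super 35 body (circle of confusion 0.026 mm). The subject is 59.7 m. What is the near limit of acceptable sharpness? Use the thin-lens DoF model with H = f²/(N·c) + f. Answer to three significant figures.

Hyperfocal distance H = f²/(N·c) + f = 106²/(1.4 × 0.026) + 106 = 11236/0.0364 + 106 ≈ 308787.3 mm ≈ 308.8 m.
Near limit Dn = s·(H − f)/(H + s − 2f) = 59700 × (308787.3 − 106) / (308787.3 + 59700 − 2 × 106) = 59700 × 308681.3 / 368275.3 ≈ 50039 mm ≈ 50.0 m.

50.0 m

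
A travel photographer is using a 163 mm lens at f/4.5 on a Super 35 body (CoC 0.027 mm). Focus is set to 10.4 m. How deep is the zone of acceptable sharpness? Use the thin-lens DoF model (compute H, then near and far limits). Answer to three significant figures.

Hyperfocal distance H = f²/(N·c) + f = 163²/(4.5 × 0.027) + 163 = 26569/0.1215 + 163 ≈ 218837.9 mm ≈ 218.8 m.
Near limit Dn = s·(H − f)/(H + s − 2f) = 10400 × (218837.9 − 163) / (218837.9 + 10400 − 2 × 163) = 10400 × 218674.9 / 228911.9 ≈ 9934.91 mm.
Far limit Df = s·(H − f)/(H − s) = 10400 × (218837.9 − 163) / (218837.9 − 10400) = 10400 × 218674.9 / 208437.9 ≈ 10910.77 mm.
Depth of field = Df − Dn = 10910.77 − 9934.91 ≈ 975.86 mm ≈ 0.976 m.

0.976 m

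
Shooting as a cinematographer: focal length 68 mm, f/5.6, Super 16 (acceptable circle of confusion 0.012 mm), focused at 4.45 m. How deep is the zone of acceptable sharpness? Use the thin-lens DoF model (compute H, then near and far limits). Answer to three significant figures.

0.569 m

Hyperfocal distance H = f²/(N·c) + f = 68²/(5.6 × 0.012) + 68 = 4624/0.0672 + 68 ≈ 68877.5 mm ≈ 68.88 m.
Near limit Dn = s·(H − f)/(H + s − 2f) = 4450 × (68877.5 − 68) / (68877.5 + 4450 − 2 × 68) = 4450 × 68809.5 / 73191.5 ≈ 4183.58 mm.
Far limit Df = s·(H − f)/(H − s) = 4450 × (68877.5 − 68) / (68877.5 − 4450) = 4450 × 68809.5 / 64427.5 ≈ 4752.66 mm.
Depth of field = Df − Dn = 4752.66 − 4183.58 ≈ 569.08 mm ≈ 0.569 m.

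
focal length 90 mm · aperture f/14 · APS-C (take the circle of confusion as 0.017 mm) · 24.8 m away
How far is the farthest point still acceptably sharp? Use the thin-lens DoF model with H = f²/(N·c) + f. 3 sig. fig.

90.5 m

Hyperfocal distance H = f²/(N·c) + f = 90²/(14 × 0.017) + 90 = 8100/0.238 + 90 ≈ 34123.6 mm ≈ 34.12 m.
Far limit Df = s·(H − f)/(H − s) = 24800 × (34123.6 − 90) / (34123.6 − 24800) = 24800 × 34033.6 / 9323.6 ≈ 90526 mm ≈ 90.5 m.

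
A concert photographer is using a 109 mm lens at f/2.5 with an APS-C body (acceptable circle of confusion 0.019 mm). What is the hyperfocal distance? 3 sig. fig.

Hyperfocal distance H = f²/(N·c) + f = 109²/(2.5 × 0.019) + 109 = 11881/0.0475 + 109 ≈ 250235.3 mm ≈ 250 m.

250 m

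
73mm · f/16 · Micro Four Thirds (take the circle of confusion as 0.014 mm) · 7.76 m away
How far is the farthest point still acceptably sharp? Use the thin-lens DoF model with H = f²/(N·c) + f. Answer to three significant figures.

11.5 m

Hyperfocal distance H = f²/(N·c) + f = 73²/(16 × 0.014) + 73 = 5329/0.224 + 73 ≈ 23863.2 mm ≈ 23.86 m.
Far limit Df = s·(H − f)/(H − s) = 7760 × (23863.2 − 73) / (23863.2 − 7760) = 7760 × 23790.2 / 16103.2 ≈ 11464 mm ≈ 11.5 m.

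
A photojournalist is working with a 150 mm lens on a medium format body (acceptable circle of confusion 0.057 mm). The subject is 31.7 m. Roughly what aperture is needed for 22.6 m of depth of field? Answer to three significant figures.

f/4

Write h = H − f = f²/(N·c). The thin-lens limits are Dn = s·h/(h + (s−f)) and Df = s·h/(h − (s−f)), so DoF = Df − Dn = 2·s·(s−f)·h / (h² − (s−f)²).
That is a quadratic in h: DoF·h² − 2·s·(s−f)·h − DoF·(s−f)² = 0 ⇒ h = (s−f)·(s + √(s² + DoF²)) / DoF = 31550 × (31700 + √(31700² + 22600²)) / 22600 = 31550 × (31700 + 38931.3) / 22600 ≈ 98603 mm.
Then N = f²/(c·h) = 150² / (0.057 × 98603) = 22500 / 5620.3 ≈ 4.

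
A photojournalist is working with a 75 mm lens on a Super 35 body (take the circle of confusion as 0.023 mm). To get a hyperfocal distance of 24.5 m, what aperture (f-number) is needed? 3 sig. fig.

Rearrange H = f²/(N·c) + f for N: N = f² / ((H − f)·c).
N = 75² / ((24500 − 75) × 0.023) = 5625 / 561.8 ≈ 10.

f/10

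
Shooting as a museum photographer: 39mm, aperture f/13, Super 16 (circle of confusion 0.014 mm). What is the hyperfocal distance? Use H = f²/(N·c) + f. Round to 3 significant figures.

Hyperfocal distance H = f²/(N·c) + f = 39²/(13 × 0.014) + 39 = 1521/0.182 + 39 ≈ 8396.1 mm ≈ 8.40 m.

8.40 m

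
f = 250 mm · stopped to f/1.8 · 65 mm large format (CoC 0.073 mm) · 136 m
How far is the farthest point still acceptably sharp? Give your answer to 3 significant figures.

190 m

Hyperfocal distance H = f²/(N·c) + f = 250²/(1.8 × 0.073) + 250 = 62500/0.1314 + 250 ≈ 475896.9 mm ≈ 475.9 m.
Far limit Df = s·(H − f)/(H − s) = 136000 × (475896.9 − 250) / (475896.9 − 136000) = 136000 × 475646.9 / 339896.9 ≈ 190316 mm ≈ 190 m.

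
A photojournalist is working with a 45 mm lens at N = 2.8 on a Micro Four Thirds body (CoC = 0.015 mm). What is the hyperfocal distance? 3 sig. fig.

48.3 m

Hyperfocal distance H = f²/(N·c) + f = 45²/(2.8 × 0.015) + 45 = 2025/0.042 + 45 ≈ 48259.3 mm ≈ 48.3 m.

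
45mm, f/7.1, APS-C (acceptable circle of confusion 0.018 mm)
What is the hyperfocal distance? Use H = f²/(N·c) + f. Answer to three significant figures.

15.9 m

Hyperfocal distance H = f²/(N·c) + f = 45²/(7.1 × 0.018) + 45 = 2025/0.1278 + 45 ≈ 15890.1 mm ≈ 15.9 m.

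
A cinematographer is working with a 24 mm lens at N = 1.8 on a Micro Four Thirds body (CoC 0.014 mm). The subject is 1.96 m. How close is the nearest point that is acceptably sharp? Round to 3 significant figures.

Hyperfocal distance H = f²/(N·c) + f = 24²/(1.8 × 0.014) + 24 = 576/0.0252 + 24 ≈ 22881.1 mm ≈ 22.88 m.
Near limit Dn = s·(H − f)/(H + s − 2f) = 1960 × (22881.1 − 24) / (22881.1 + 1960 − 2 × 24) = 1960 × 22857.1 / 24793.1 ≈ 1807.0 mm ≈ 1.81 m.

1.81 m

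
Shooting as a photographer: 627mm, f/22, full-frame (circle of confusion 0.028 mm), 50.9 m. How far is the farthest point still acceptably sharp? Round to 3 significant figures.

55.3 m

Hyperfocal distance H = f²/(N·c) + f = 627²/(22 × 0.028) + 627 = 393129/0.616 + 627 ≈ 638823.4 mm ≈ 638.8 m.
Far limit Df = s·(H − f)/(H − s) = 50900 × (638823.4 − 627) / (638823.4 − 50900) = 50900 × 638196.4 / 587923.4 ≈ 55252 mm ≈ 55.3 m.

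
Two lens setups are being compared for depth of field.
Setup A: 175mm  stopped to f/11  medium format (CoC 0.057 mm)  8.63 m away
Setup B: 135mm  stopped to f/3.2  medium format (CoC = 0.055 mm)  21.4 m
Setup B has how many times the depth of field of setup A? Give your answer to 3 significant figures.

Setup A: H = 175²/(11×0.057) + 175 ≈ 49018.7 mm; DoF = Df − Dn = 10436.6 − 7356.6 ≈ 3080.0 mm.
Setup B: H = 135²/(3.2×0.055) + 135 ≈ 103686.1 mm; DoF = Df − Dn = 26930.3 − 17754.1 ≈ 9176.2 mm.
Ratio = 9176.2 / 3080.0 ≈ 2.98.

2.98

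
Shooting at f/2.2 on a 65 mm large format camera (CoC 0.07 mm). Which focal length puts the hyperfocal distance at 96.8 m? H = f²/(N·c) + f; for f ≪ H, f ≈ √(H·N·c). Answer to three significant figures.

122 mm

From H = f²/(N·c) + f, with f ≪ H: f ≈ √(H·N·c) = √(96800 × 2.2 × 0.07) = √14907 ≈ 122.1 mm.
The +f correction barely moves this — solving exactly, f² + N·c·f − N·c·H = 0 ⇒ f = (−N·c + √((N·c)² + 4·N·c·H))/2 = (−0.154 + √59629)/2 ≈ 122.02 mm, so f ≈ 122 mm.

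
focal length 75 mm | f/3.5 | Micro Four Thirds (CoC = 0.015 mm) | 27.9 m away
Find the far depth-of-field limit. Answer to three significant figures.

37.7 m

Hyperfocal distance H = f²/(N·c) + f = 75²/(3.5 × 0.015) + 75 = 5625/0.0525 + 75 ≈ 107217.9 mm ≈ 107.2 m.
Far limit Df = s·(H − f)/(H − s) = 27900 × (107217.9 − 75) / (107217.9 − 27900) = 27900 × 107142.9 / 79317.9 ≈ 37687 mm ≈ 37.7 m.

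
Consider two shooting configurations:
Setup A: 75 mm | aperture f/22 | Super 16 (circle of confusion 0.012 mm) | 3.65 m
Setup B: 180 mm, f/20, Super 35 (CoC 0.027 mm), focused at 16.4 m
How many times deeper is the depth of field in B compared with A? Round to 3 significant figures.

7.59

Setup A: H = 75²/(22×0.012) + 75 ≈ 21381.8 mm; DoF = Df − Dn = 4385.9 − 3125.6 ≈ 1260.3 mm.
Setup B: H = 180²/(20×0.027) + 180 ≈ 60180.0 mm; DoF = Df − Dn = 22476.0 − 12910.0 ≈ 9566.0 mm.
Ratio = 9566.0 / 1260.3 ≈ 7.59.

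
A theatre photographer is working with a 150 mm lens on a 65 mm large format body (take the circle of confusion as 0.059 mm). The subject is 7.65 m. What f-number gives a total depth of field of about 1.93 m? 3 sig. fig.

f/6.32

Write h = H − f = f²/(N·c). The thin-lens limits are Dn = s·h/(h + (s−f)) and Df = s·h/(h − (s−f)), so DoF = Df − Dn = 2·s·(s−f)·h / (h² − (s−f)²).
That is a quadratic in h: DoF·h² − 2·s·(s−f)·h − DoF·(s−f)² = 0 ⇒ h = (s−f)·(s + √(s² + DoF²)) / DoF = 7500 × (7650 + √(7650² + 1930²)) / 1930 = 7500 × (7650 + 7889.70) / 1930 ≈ 60387 mm.
Then N = f²/(c·h) = 150² / (0.059 × 60387) = 22500 / 3562.9 ≈ 6.32.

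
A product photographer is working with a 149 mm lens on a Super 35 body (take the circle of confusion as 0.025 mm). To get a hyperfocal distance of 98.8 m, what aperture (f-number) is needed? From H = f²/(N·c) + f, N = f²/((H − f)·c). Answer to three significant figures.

Rearrange H = f²/(N·c) + f for N: N = f² / ((H − f)·c).
N = 149² / ((98800 − 149) × 0.025) = 22201 / 2466 ≈ 9.

f/9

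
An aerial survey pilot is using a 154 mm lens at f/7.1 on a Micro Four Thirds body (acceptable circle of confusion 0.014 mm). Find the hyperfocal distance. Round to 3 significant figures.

Hyperfocal distance H = f²/(N·c) + f = 154²/(7.1 × 0.014) + 154 = 23716/0.0994 + 154 ≈ 238745.5 mm ≈ 239 m.

239 m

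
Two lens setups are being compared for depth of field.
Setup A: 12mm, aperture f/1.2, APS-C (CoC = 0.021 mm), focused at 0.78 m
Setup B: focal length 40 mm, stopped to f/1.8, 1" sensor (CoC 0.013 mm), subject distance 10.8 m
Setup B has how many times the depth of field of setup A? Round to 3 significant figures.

16.3

Setup A: H = 12²/(1.2×0.021) + 12 ≈ 5726.3 mm; DoF = Df − Dn = 901.11 − 687.59 ≈ 213.52 mm.
Setup B: H = 40²/(1.8×0.013) + 40 ≈ 68416.1 mm; DoF = Df − Dn = 12816.9 − 9331.5 ≈ 3485.4 mm.
Ratio = 3485.4 / 213.52 ≈ 16.3.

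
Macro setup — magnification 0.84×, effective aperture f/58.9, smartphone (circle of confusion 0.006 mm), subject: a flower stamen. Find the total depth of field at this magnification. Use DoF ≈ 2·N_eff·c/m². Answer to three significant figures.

At magnification m, DoF ≈ 2·N_eff·c/m² = 2 × 58.9 × 0.006 / 0.84² = 0.7068 / 0.7056 ≈ 1 mm.

1.00 mm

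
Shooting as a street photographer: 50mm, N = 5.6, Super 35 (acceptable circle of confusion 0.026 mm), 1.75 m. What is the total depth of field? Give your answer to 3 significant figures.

Hyperfocal distance H = f²/(N·c) + f = 50²/(5.6 × 0.026) + 50 = 2500/0.1456 + 50 ≈ 17220.3 mm ≈ 17.22 m.
Near limit Dn = s·(H − f)/(H + s − 2f) = 1750 × (17220.3 − 50) / (17220.3 + 1750 − 2 × 50) = 1750 × 17170.3 / 18870.3 ≈ 1592.35 mm.
Far limit Df = s·(H − f)/(H − s) = 1750 × (17220.3 − 50) / (17220.3 − 1750) = 1750 × 17170.3 / 15470.3 ≈ 1942.30 mm.
Depth of field = Df − Dn = 1942.30 − 1592.35 ≈ 349.95 mm.

350 mm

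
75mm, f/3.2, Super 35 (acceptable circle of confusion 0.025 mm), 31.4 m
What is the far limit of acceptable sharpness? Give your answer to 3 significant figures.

Hyperfocal distance H = f²/(N·c) + f = 75²/(3.2 × 0.025) + 75 = 5625/0.08 + 75 ≈ 70387.5 mm ≈ 70.39 m.
Far limit Df = s·(H − f)/(H − s) = 31400 × (70387.5 − 75) / (70387.5 − 31400) = 31400 × 70312.5 / 38987.5 ≈ 56629 mm ≈ 56.6 m.

56.6 m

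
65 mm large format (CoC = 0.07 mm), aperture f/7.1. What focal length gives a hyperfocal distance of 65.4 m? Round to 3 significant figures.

From H = f²/(N·c) + f, with f ≪ H: f ≈ √(H·N·c) = √(65400 × 7.1 × 0.07) = √32504 ≈ 180.3 mm.
The +f correction barely moves this — solving exactly, f² + N·c·f − N·c·H = 0 ⇒ f = (−N·c + √((N·c)² + 4·N·c·H))/2 = (−0.497 + √130015)/2 ≈ 180.04 mm, so f ≈ 180 mm.

180 mm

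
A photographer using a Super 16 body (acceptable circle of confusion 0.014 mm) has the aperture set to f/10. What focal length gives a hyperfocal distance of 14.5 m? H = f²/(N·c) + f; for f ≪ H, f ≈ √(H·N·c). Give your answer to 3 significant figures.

From H = f²/(N·c) + f, with f ≪ H: f ≈ √(H·N·c) = √(14500 × 10 × 0.014) = √2030.0 ≈ 45.06 mm.
Exact: f² + N·c·f − N·c·H = 0 ⇒ f = (−N·c + √((N·c)² + 4·N·c·H))/2 = (−0.14 + √8120.0)/2 ≈ 44.986 mm ≈ 45.0 mm.

45.0 mm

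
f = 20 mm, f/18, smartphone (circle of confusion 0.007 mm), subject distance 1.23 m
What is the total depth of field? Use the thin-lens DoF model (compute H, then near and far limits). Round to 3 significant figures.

1.10 m

Hyperfocal distance H = f²/(N·c) + f = 20²/(18 × 0.007) + 20 = 400/0.126 + 20 ≈ 3194.6 mm ≈ 3.195 m.
Near limit Dn = s·(H − f)/(H + s − 2f) = 1230 × (3194.6 − 20) / (3194.6 + 1230 − 2 × 20) = 1230 × 3174.6 / 4384.6 ≈ 890.6 mm.
Far limit Df = s·(H − f)/(H − s) = 1230 × (3194.6 − 20) / (3194.6 − 1230) = 1230 × 3174.6 / 1964.6 ≈ 1987.6 mm.
Depth of field = Df − Dn = 1987.6 − 890.6 ≈ 1097.0 mm ≈ 1.10 m.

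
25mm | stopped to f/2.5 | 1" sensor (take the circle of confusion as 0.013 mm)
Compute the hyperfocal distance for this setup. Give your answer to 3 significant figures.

19.3 m

Hyperfocal distance H = f²/(N·c) + f = 25²/(2.5 × 0.013) + 25 = 625/0.0325 + 25 ≈ 19255.8 mm ≈ 19.3 m.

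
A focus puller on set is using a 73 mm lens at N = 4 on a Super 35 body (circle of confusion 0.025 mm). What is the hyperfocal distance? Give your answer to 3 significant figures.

Hyperfocal distance H = f²/(N·c) + f = 73²/(4 × 0.025) + 73 = 5329/0.1 + 73 ≈ 53363.0 mm ≈ 53.4 m.

53.4 m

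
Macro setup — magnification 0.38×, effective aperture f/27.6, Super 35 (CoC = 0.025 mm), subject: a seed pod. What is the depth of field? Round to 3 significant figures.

9.56 mm

At magnification m, DoF ≈ 2·N_eff·c/m² = 2 × 27.6 × 0.025 / 0.38² = 1.38 / 0.1444 ≈ 9.56 mm.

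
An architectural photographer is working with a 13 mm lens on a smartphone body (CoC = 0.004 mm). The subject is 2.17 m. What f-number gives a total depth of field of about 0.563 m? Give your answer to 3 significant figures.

Write h = H − f = f²/(N·c). The thin-lens limits are Dn = s·h/(h + (s−f)) and Df = s·h/(h − (s−f)), so DoF = Df − Dn = 2·s·(s−f)·h / (h² − (s−f)²).
That is a quadratic in h: DoF·h² − 2·s·(s−f)·h − DoF·(s−f)² = 0 ⇒ h = (s−f)·(s + √(s² + DoF²)) / DoF = 2157 × (2170 + √(2170² + 563²)) / 563 = 2157 × (2170 + 2241.84) / 563 ≈ 16903 mm.
Then N = f²/(c·h) = 13² / (0.004 × 16903) = 169 / 67.612 ≈ 2.50.

f/2.50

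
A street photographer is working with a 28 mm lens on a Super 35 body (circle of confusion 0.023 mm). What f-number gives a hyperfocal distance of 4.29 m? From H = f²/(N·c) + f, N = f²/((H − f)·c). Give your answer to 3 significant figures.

f/8

Rearrange H = f²/(N·c) + f for N: N = f² / ((H − f)·c).
N = 28² / ((4290 − 28) × 0.023) = 784 / 98.03 ≈ 8.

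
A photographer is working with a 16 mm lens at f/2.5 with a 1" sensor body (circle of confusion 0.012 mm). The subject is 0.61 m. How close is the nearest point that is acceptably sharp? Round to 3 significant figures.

0.570 m

Hyperfocal distance H = f²/(N·c) + f = 16²/(2.5 × 0.012) + 16 = 256/0.03 + 16 ≈ 8549.3 mm ≈ 8.549 m.
Near limit Dn = s·(H − f)/(H + s − 2f) = 610 × (8549.3 − 16) / (8549.3 + 610 − 2 × 16) = 610 × 8533.3 / 9127.3 ≈ 570.30 mm ≈ 0.570 m.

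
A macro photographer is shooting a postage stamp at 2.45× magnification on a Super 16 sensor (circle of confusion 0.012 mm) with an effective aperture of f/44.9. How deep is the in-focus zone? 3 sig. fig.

At magnification m, DoF ≈ 2·N_eff·c/m² = 2 × 44.9 × 0.012 / 2.45² = 1.078 / 6.003 ≈ 0.18 mm.

0.180 mm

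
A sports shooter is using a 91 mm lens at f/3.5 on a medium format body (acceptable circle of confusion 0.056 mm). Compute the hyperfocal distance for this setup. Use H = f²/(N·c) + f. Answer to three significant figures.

42.3 m

Hyperfocal distance H = f²/(N·c) + f = 91²/(3.5 × 0.056) + 91 = 8281/0.196 + 91 ≈ 42341.0 mm ≈ 42.3 m.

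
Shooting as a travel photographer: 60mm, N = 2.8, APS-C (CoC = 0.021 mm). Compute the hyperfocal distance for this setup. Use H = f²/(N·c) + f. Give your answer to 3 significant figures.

Hyperfocal distance H = f²/(N·c) + f = 60²/(2.8 × 0.021) + 60 = 3600/0.0588 + 60 ≈ 61284.5 mm ≈ 61.3 m.

61.3 m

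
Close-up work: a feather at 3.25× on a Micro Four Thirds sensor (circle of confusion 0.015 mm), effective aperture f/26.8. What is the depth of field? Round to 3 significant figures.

At magnification m, DoF ≈ 2·N_eff·c/m² = 2 × 26.8 × 0.015 / 3.25² = 0.804 / 10.56 ≈ 0.0761 mm.

0.0761 mm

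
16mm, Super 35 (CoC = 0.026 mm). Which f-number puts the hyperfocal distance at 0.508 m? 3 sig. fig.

f/20

Rearrange H = f²/(N·c) + f for N: N = f² / ((H − f)·c).
N = 16² / ((508 − 16) × 0.026) = 256 / 12.79 ≈ 20.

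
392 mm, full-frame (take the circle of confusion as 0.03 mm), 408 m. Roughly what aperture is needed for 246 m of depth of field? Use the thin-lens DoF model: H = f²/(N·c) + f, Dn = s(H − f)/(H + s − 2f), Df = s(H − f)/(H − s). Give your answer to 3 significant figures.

Write h = H − f = f²/(N·c). The thin-lens limits are Dn = s·h/(h + (s−f)) and Df = s·h/(h − (s−f)), so DoF = Df − Dn = 2·s·(s−f)·h / (h² − (s−f)²).
That is a quadratic in h: DoF·h² − 2·s·(s−f)·h − DoF·(s−f)² = 0 ⇒ h = (s−f)·(s + √(s² + DoF²)) / DoF = 407608 × (408000 + √(408000² + 246000²)) / 246000 = 407608 × (408000 + 476424) / 246000 ≈ 1465441 mm.
Then N = f²/(c·h) = 392² / (0.03 × 1465441) = 153664 / 43963 ≈ 3.50.

f/3.50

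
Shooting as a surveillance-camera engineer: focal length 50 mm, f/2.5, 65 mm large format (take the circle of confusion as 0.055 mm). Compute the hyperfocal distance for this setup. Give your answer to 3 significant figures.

Hyperfocal distance H = f²/(N·c) + f = 50²/(2.5 × 0.055) + 50 = 2500/0.1375 + 50 ≈ 18231.8 mm ≈ 18.2 m.

18.2 m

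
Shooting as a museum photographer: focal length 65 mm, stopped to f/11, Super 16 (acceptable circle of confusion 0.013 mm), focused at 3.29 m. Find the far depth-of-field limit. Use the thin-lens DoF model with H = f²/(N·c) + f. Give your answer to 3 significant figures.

Hyperfocal distance H = f²/(N·c) + f = 65²/(11 × 0.013) + 65 = 4225/0.143 + 65 ≈ 29610.5 mm ≈ 29.61 m.
Far limit Df = s·(H − f)/(H − s) = 3290 × (29610.5 − 65) / (29610.5 − 3290) = 3290 × 29545.5 / 26320.5 ≈ 3693.1 mm ≈ 3.69 m.

3.69 m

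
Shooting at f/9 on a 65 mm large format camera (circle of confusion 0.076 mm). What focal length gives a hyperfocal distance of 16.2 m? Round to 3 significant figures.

105 mm

From H = f²/(N·c) + f, with f ≪ H: f ≈ √(H·N·c) = √(16200 × 9 × 0.076) = √11081 ≈ 105.3 mm.
The +f correction barely moves this — solving exactly, f² + N·c·f − N·c·H = 0 ⇒ f = (−N·c + √((N·c)² + 4·N·c·H))/2 = (−0.684 + √44324)/2 ≈ 104.92 mm, so f ≈ 105 mm.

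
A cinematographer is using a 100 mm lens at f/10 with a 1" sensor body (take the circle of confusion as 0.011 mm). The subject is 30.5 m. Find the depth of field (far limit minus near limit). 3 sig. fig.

23.0 m

Hyperfocal distance H = f²/(N·c) + f = 100²/(10 × 0.011) + 100 = 10000/0.11 + 100 ≈ 91009.1 mm ≈ 91.01 m.
Near limit Dn = s·(H − f)/(H + s − 2f) = 30500 × (91009.1 − 100) / (91009.1 + 30500 − 2 × 100) = 30500 × 90909.1 / 121309.1 ≈ 22857 mm.
Far limit Df = s·(H − f)/(H − s) = 30500 × (91009.1 − 100) / (91009.1 − 30500) = 30500 × 90909.1 / 60509.1 ≈ 45823 mm.
Depth of field = Df − Dn = 45823 − 22857 ≈ 22966 mm ≈ 23.0 m.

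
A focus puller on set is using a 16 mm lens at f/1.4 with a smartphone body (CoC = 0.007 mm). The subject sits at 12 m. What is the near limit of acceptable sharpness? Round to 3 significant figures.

8.23 m

Hyperfocal distance H = f²/(N·c) + f = 16²/(1.4 × 0.007) + 16 = 256/0.0098 + 16 ≈ 26138.4 mm ≈ 26.14 m.
Near limit Dn = s·(H − f)/(H + s − 2f) = 12000 × (26138.4 − 16) / (26138.4 + 12000 − 2 × 16) = 12000 × 26122.4 / 38106.4 ≈ 8226.2 mm ≈ 8.23 m.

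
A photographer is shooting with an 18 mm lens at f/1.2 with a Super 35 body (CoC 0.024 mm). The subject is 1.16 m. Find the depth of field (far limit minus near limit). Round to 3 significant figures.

238 mm

Hyperfocal distance H = f²/(N·c) + f = 18²/(1.2 × 0.024) + 18 = 324/0.0288 + 18 ≈ 11268.0 mm ≈ 11.27 m.
Near limit Dn = s·(H − f)/(H + s − 2f) = 1160 × (11268.0 − 18) / (11268.0 + 1160 − 2 × 18) = 1160 × 11250.0 / 12392.0 ≈ 1053.10 mm.
Far limit Df = s·(H − f)/(H − s) = 1160 × (11268.0 − 18) / (11268.0 − 1160) = 1160 × 11250.0 / 10108.0 ≈ 1291.06 mm.
Depth of field = Df − Dn = 1291.06 − 1053.10 ≈ 237.96 mm.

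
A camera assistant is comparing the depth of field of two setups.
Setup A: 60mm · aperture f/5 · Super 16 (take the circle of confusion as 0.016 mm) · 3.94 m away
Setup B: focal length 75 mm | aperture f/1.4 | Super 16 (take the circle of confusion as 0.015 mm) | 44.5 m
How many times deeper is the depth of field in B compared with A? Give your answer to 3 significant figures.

22.2

Setup A: H = 60²/(5×0.016) + 60 ≈ 45060.0 mm; DoF = Df − Dn = 4311.77 − 3627.25 ≈ 684.52 mm.
Setup B: H = 75²/(1.4×0.015) + 75 ≈ 267932.1 mm; DoF = Df − Dn = 53348 − 38169 ≈ 15179 mm.
Ratio = 15179 / 684.52 ≈ 22.2.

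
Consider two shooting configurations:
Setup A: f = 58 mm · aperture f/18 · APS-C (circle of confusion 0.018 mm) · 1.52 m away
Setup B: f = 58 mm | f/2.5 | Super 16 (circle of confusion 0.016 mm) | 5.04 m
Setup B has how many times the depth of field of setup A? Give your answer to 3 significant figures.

1.37

Setup A: H = 58²/(18×0.018) + 58 ≈ 10440.7 mm; DoF = Df − Dn = 1769.11 − 1332.39 ≈ 436.72 mm.
Setup B: H = 58²/(2.5×0.016) + 58 ≈ 84158.0 mm; DoF = Df − Dn = 5357.36 − 4758.13 ≈ 599.23 mm.
Ratio = 599.23 / 436.72 ≈ 1.37.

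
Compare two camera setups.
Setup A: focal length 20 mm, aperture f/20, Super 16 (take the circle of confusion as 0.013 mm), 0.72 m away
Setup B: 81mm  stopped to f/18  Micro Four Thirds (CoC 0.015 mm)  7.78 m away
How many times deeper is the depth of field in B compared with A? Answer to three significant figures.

Setup A: H = 20²/(20×0.013) + 20 ≈ 1558.5 mm; DoF = Df − Dn = 1321.10 − 494.85 ≈ 826.25 mm.
Setup B: H = 81²/(18×0.015) + 81 ≈ 24381.0 mm; DoF = Df − Dn = 11388.1 − 5908.1 ≈ 5480.0 mm.
Ratio = 5480.0 / 826.25 ≈ 6.63.

6.63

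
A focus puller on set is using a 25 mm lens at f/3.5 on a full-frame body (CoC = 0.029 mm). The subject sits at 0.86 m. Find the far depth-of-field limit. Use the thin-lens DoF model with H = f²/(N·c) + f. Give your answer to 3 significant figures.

Hyperfocal distance H = f²/(N·c) + f = 25²/(3.5 × 0.029) + 25 = 625/0.1015 + 25 ≈ 6182.6 mm ≈ 6.183 m.
Far limit Df = s·(H − f)/(H − s) = 860 × (6182.6 − 25) / (6182.6 − 860) = 860 × 6157.6 / 5322.6 ≈ 994.91 mm ≈ 0.995 m.

0.995 m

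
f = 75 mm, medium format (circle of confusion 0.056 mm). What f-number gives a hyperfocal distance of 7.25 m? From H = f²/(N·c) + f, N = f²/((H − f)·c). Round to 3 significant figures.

f/14

Rearrange H = f²/(N·c) + f for N: N = f² / ((H − f)·c).
N = 75² / ((7250 − 75) × 0.056) = 5625 / 401.8 ≈ 14.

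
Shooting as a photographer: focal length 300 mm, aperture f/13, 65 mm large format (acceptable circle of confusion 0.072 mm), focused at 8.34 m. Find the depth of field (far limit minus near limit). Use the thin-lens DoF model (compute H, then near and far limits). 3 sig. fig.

Hyperfocal distance H = f²/(N·c) + f = 300²/(13 × 0.072) + 300 = 90000/0.936 + 300 ≈ 96453.8 mm ≈ 96.45 m.
Near limit Dn = s·(H − f)/(H + s − 2f) = 8340 × (96453.8 − 300) / (96453.8 + 8340 − 2 × 300) = 8340 × 96153.8 / 104193.8 ≈ 7696.5 mm.
Far limit Df = s·(H − f)/(H − s) = 8340 × (96453.8 − 300) / (96453.8 − 8340) = 8340 × 96153.8 / 88113.8 ≈ 9101.0 mm.
Depth of field = Df − Dn = 9101.0 − 7696.5 ≈ 1404.5 mm ≈ 1.40 m.

1.40 m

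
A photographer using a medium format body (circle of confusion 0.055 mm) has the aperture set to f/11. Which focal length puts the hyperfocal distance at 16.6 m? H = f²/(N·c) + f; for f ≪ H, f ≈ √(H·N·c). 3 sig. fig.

From H = f²/(N·c) + f, with f ≪ H: f ≈ √(H·N·c) = √(16600 × 11 × 0.055) = √10043 ≈ 100.2 mm.
Exact: f² + N·c·f − N·c·H = 0 ⇒ f = (−N·c + √((N·c)² + 4·N·c·H))/2 = (−0.605 + √40172)/2 ≈ 99.913 mm ≈ 99.9 mm.

99.9 mm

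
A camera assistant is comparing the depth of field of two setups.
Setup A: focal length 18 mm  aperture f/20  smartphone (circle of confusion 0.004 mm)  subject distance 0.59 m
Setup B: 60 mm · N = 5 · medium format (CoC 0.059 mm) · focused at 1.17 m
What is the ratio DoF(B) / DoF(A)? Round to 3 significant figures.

Setup A: H = 18²/(20×0.004) + 18 ≈ 4068.0 mm; DoF = Df − Dn = 687.03 − 516.98 ≈ 170.05 mm.
Setup B: H = 60²/(5×0.059) + 60 ≈ 12263.4 mm; DoF = Df − Dn = 1287.07 − 1072.45 ≈ 214.62 mm.
Ratio = 214.62 / 170.05 ≈ 1.26.

1.26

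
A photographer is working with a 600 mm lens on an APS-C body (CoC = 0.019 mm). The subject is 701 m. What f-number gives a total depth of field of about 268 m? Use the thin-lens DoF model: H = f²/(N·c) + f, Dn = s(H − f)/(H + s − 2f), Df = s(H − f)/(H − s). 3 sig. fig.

Write h = H − f = f²/(N·c). The thin-lens limits are Dn = s·h/(h + (s−f)) and Df = s·h/(h − (s−f)), so DoF = Df − Dn = 2·s·(s−f)·h / (h² − (s−f)²).
That is a quadratic in h: DoF·h² − 2·s·(s−f)·h − DoF·(s−f)² = 0 ⇒ h = (s−f)·(s + √(s² + DoF²)) / DoF = 700400 × (701000 + √(701000² + 268000²)) / 268000 = 700400 × (701000 + 750483) / 268000 ≈ 3793354 mm.
Then N = f²/(c·h) = 600² / (0.019 × 3793354) = 360000 / 72074 ≈ 4.99.

f/4.99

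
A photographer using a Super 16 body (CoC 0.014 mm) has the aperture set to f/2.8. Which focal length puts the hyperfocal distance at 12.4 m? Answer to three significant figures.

From H = f²/(N·c) + f, with f ≪ H: f ≈ √(H·N·c) = √(12400 × 2.8 × 0.014) = √486.08 ≈ 22.05 mm.
Exact: f² + N·c·f − N·c·H = 0 ⇒ f = (−N·c + √((N·c)² + 4·N·c·H))/2 = (−0.0392 + √1944.3)/2 ≈ 22.028 mm ≈ 22.0 mm.

22.0 mm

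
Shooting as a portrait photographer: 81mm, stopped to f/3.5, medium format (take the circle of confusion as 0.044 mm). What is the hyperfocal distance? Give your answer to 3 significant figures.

42.7 m

Hyperfocal distance H = f²/(N·c) + f = 81²/(3.5 × 0.044) + 81 = 6561/0.154 + 81 ≈ 42684.9 mm ≈ 42.7 m.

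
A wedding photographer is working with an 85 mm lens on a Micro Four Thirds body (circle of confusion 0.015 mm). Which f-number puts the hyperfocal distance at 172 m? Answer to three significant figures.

f/2.80

Rearrange H = f²/(N·c) + f for N: N = f² / ((H − f)·c).
N = 85² / ((172000 − 85) × 0.015) = 7225 / 2579 ≈ 2.80.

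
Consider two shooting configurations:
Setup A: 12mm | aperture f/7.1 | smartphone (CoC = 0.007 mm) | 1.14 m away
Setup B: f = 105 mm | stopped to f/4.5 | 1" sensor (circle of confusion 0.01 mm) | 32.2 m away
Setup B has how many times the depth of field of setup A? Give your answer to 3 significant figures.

Setup A: H = 12²/(7.1×0.007) + 12 ≈ 2909.4 mm; DoF = Df − Dn = 1866.8 − 820.5 ≈ 1046.3 mm.
Setup B: H = 105²/(4.5×0.01) + 105 ≈ 245105.0 mm; DoF = Df − Dn = 37054.1 − 28470.4 ≈ 8583.7 mm.
Ratio = 8583.7 / 1046.3 ≈ 8.20.

8.20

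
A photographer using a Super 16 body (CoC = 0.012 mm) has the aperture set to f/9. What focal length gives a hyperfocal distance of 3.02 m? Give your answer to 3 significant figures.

From H = f²/(N·c) + f, with f ≪ H: f ≈ √(H·N·c) = √(3020 × 9 × 0.012) = √326.16 ≈ 18.06 mm.
Exact: f² + N·c·f − N·c·H = 0 ⇒ f = (−N·c + √((N·c)² + 4·N·c·H))/2 = (−0.108 + √1304.7)/2 ≈ 18.006 mm ≈ 18.0 mm.

18.0 mm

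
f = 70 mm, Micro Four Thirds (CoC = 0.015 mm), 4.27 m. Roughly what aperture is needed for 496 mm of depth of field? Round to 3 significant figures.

f/4.50

Write h = H − f = f²/(N·c). The thin-lens limits are Dn = s·h/(h + (s−f)) and Df = s·h/(h − (s−f)), so DoF = Df − Dn = 2·s·(s−f)·h / (h² − (s−f)²).
That is a quadratic in h: DoF·h² − 2·s·(s−f)·h − DoF·(s−f)² = 0 ⇒ h = (s−f)·(s + √(s² + DoF²)) / DoF = 4200 × (4270 + √(4270² + 496²)) / 496 = 4200 × (4270 + 4298.71) / 496 ≈ 72558 mm.
Then N = f²/(c·h) = 70² / (0.015 × 72558) = 4900 / 1088.4 ≈ 4.50.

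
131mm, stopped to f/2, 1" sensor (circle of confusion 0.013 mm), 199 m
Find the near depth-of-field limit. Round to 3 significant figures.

153 m

Hyperfocal distance H = f²/(N·c) + f = 131²/(2 × 0.013) + 131 = 17161/0.026 + 131 ≈ 660169.5 mm ≈ 660.2 m.
Near limit Dn = s·(H − f)/(H + s − 2f) = 199000 × (660169.5 − 131) / (660169.5 + 199000 − 2 × 131) = 199000 × 660038.5 / 858907.5 ≈ 152924 mm ≈ 153 m.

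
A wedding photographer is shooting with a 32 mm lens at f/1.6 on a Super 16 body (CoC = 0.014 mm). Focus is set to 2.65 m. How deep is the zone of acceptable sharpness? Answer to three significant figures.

Hyperfocal distance H = f²/(N·c) + f = 32²/(1.6 × 0.014) + 32 = 1024/0.0224 + 32 ≈ 45746.3 mm ≈ 45.75 m.
Near limit Dn = s·(H − f)/(H + s − 2f) = 2650 × (45746.3 − 32) / (45746.3 + 2650 − 2 × 32) = 2650 × 45714.3 / 48332.3 ≈ 2506.46 mm.
Far limit Df = s·(H − f)/(H − s) = 2650 × (45746.3 − 32) / (45746.3 − 2650) = 2650 × 45714.3 / 43096.3 ≈ 2810.98 mm.
Depth of field = Df − Dn = 2810.98 − 2506.46 ≈ 304.52 mm.

305 mm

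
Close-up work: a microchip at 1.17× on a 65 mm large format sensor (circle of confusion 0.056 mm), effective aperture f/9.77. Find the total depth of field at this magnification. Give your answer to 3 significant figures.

0.799 mm

At magnification m, DoF ≈ 2·N_eff·c/m² = 2 × 9.77 × 0.056 / 1.17² = 1.094 / 1.369 ≈ 0.799 mm.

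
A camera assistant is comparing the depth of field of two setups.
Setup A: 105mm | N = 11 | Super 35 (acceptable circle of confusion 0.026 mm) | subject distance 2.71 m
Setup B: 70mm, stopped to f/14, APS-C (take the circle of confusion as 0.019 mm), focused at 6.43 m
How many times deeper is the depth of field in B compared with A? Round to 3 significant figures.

13.7

Setup A: H = 105²/(11×0.026) + 105 ≈ 38654.0 mm; DoF = Df − Dn = 2906.40 − 2538.46 ≈ 367.94 mm.
Setup B: H = 70²/(14×0.019) + 70 ≈ 18491.1 mm; DoF = Df − Dn = 9820.6 − 4779.8 ≈ 5040.8 mm.
Ratio = 5040.8 / 367.94 ≈ 13.7.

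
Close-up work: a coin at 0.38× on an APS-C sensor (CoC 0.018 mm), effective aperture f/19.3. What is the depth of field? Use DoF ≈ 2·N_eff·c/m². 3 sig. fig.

At magnification m, DoF ≈ 2·N_eff·c/m² = 2 × 19.3 × 0.018 / 0.38² = 0.6948 / 0.1444 ≈ 4.81 mm.

4.81 mm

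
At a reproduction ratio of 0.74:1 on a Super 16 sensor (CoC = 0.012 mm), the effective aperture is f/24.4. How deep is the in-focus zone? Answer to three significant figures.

At magnification m, DoF ≈ 2·N_eff·c/m² = 2 × 24.4 × 0.012 / 0.74² = 0.5856 / 0.5476 ≈ 1.07 mm.

1.07 mm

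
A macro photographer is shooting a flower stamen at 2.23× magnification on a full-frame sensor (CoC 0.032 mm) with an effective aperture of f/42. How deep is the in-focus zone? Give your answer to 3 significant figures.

0.541 mm

At magnification m, DoF ≈ 2·N_eff·c/m² = 2 × 42 × 0.032 / 2.23² = 2.688 / 4.973 ≈ 0.541 mm.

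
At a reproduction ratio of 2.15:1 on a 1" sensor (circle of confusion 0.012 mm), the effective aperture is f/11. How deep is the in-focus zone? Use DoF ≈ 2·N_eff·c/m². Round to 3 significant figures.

At magnification m, DoF ≈ 2·N_eff·c/m² = 2 × 11 × 0.012 / 2.15² = 0.264 / 4.622 ≈ 0.0571 mm.

0.0571 mm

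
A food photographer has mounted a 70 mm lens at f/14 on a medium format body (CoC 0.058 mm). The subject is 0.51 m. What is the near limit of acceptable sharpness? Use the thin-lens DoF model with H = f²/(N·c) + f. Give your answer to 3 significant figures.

475 mm

Hyperfocal distance H = f²/(N·c) + f = 70²/(14 × 0.058) + 70 = 4900/0.812 + 70 ≈ 6104.5 mm ≈ 6.104 m.
Near limit Dn = s·(H − f)/(H + s − 2f) = 510 × (6104.5 − 70) / (6104.5 + 510 − 2 × 70) = 510 × 6034.5 / 6474.5 ≈ 475.34 mm.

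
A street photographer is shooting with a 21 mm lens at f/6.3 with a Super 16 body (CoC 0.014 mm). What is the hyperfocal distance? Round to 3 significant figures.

5.02 m

Hyperfocal distance H = f²/(N·c) + f = 21²/(6.3 × 0.014) + 21 = 441/0.0882 + 21 ≈ 5021.0 mm ≈ 5.02 m.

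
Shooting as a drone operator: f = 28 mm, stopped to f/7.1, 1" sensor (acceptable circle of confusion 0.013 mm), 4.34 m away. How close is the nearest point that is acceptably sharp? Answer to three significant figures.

Hyperfocal distance H = f²/(N·c) + f = 28²/(7.1 × 0.013) + 28 = 784/0.0923 + 28 ≈ 8522.0 mm ≈ 8.522 m.
Near limit Dn = s·(H − f)/(H + s − 2f) = 4340 × (8522.0 − 28) / (8522.0 + 4340 − 2 × 28) = 4340 × 8494.0 / 12806.0 ≈ 2878.7 mm ≈ 2.88 m.

2.88 m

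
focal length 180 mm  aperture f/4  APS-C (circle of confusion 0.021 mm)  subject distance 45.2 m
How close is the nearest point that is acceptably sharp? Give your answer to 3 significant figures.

40.5 m

Hyperfocal distance H = f²/(N·c) + f = 180²/(4 × 0.021) + 180 = 32400/0.084 + 180 ≈ 385894.3 mm ≈ 385.9 m.
Near limit Dn = s·(H − f)/(H + s − 2f) = 45200 × (385894.3 − 180) / (385894.3 + 45200 − 2 × 180) = 45200 × 385714.3 / 430734.3 ≈ 40476 mm ≈ 40.5 m.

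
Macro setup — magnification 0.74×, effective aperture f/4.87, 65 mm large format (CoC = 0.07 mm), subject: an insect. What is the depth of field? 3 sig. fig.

At magnification m, DoF ≈ 2·N_eff·c/m² = 2 × 4.87 × 0.07 / 0.74² = 0.6818 / 0.5476 ≈ 1.25 mm.

1.25 mm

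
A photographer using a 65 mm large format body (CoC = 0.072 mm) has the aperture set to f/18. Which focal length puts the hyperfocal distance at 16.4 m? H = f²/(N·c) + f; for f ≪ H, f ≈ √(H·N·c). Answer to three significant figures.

From H = f²/(N·c) + f, with f ≪ H: f ≈ √(H·N·c) = √(16400 × 18 × 0.072) = √21254 ≈ 145.8 mm.
Exact: f² + N·c·f − N·c·H = 0 ⇒ f = (−N·c + √((N·c)² + 4·N·c·H))/2 = (−1.296 + √85019)/2 ≈ 145.14 mm ≈ 145 mm.

145 mm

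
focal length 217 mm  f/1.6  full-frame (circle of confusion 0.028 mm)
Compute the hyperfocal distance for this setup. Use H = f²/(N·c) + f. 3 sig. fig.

Hyperfocal distance H = f²/(N·c) + f = 217²/(1.6 × 0.028) + 217 = 47089/0.0448 + 217 ≈ 1051310.7 mm ≈ 1050 m.

1050 m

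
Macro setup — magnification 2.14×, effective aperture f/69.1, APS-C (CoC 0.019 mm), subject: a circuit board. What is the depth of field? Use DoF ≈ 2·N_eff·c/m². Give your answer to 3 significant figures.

At magnification m, DoF ≈ 2·N_eff·c/m² = 2 × 69.1 × 0.019 / 2.14² = 2.626 / 4.58 ≈ 0.573 mm.

0.573 mm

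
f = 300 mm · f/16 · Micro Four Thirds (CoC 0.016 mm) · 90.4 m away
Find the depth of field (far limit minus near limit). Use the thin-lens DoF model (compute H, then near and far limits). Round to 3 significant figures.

49.6 m

Hyperfocal distance H = f²/(N·c) + f = 300²/(16 × 0.016) + 300 = 90000/0.256 + 300 ≈ 351862.5 mm ≈ 351.9 m.
Near limit Dn = s·(H − f)/(H + s − 2f) = 90400 × (351862.5 − 300) / (351862.5 + 90400 − 2 × 300) = 90400 × 351562.5 / 441662.5 ≈ 71958 mm.
Far limit Df = s·(H − f)/(H − s) = 90400 × (351862.5 − 300) / (351862.5 − 90400) = 90400 × 351562.5 / 261462.5 ≈ 121552 mm.
Depth of field = Df − Dn = 121552 − 71958 ≈ 49594 mm ≈ 49.6 m.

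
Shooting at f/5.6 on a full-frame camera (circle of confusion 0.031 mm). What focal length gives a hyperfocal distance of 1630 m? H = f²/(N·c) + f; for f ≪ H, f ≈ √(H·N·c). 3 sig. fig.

532 mm

From H = f²/(N·c) + f, with f ≪ H: f ≈ √(H·N·c) = √(1630000 × 5.6 × 0.031) = √282968 ≈ 531.9 mm.
The +f correction barely moves this — solving exactly, f² + N·c·f − N·c·H = 0 ⇒ f = (−N·c + √((N·c)² + 4·N·c·H))/2 = (−0.1736 + √1131872)/2 ≈ 531.86 mm, so f ≈ 532 mm.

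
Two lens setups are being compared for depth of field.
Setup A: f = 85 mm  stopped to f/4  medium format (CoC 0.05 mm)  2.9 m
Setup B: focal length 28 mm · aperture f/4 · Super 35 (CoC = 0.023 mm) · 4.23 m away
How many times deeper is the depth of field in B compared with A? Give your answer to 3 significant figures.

12.1

Setup A: H = 85²/(4×0.05) + 85 ≈ 36210.0 mm; DoF = Df − Dn = 3145.08 − 2690.36 ≈ 454.72 mm.
Setup B: H = 28²/(4×0.023) + 28 ≈ 8549.7 mm; DoF = Df − Dn = 8344.7 − 2833.0 ≈ 5511.7 mm.
Ratio = 5511.7 / 454.72 ≈ 12.1.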